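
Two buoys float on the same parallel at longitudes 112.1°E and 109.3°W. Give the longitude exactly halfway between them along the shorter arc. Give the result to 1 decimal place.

Signed shortest Δλ from +112.1° to -109.3° is +138.6°.
Midpoint longitude = +112.1° + (+138.6°)/2 = +112.1° + 69.3° = +181.4°.
Normalise into (−180°, 180°]: -178.6°.
(The naïve average (+112.1 + -109.3)/2 = 1.4° is on the wrong side of the globe.)

178.6°W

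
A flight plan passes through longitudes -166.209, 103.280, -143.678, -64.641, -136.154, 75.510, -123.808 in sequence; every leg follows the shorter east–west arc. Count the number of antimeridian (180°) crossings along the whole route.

Leg 1: -166.209° → +103.280°, shortest Δλ = -90.511° (west) — crosses 180°.
Leg 2: +103.280° → -143.678°, shortest Δλ = 113.042° (east) — crosses 180°.
Leg 3: -143.678° → -64.641°, shortest Δλ = 79.037° (east) — does not cross 180°.
Leg 4: -64.641° → -136.154°, shortest Δλ = -71.513° (west) — does not cross 180°.
Leg 5: -136.154° → +75.510°, shortest Δλ = -148.336° (west) — crosses 180°.
Leg 6: +75.510° → -123.808°, shortest Δλ = 160.682° (east) — crosses 180°.
Total crossings: 4.

4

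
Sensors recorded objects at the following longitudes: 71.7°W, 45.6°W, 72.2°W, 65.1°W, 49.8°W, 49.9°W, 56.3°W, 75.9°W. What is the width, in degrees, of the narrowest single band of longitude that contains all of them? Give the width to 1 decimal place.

Sort the longitudes: -75.9°, -72.2°, -71.7°, -65.1°, -56.3°, -49.9°, -49.8°, -45.6°.
Eastward gaps between consecutive values (wrapping around): 3.7°, 0.5°, 6.6°, 8.8°, 6.4°, 0.1°, 4.2°, 329.7°.
Largest gap = 329.7° ⇒ minimal covering band is its complement: 360° − 329.7° = 30.3°.
Band runs from -75.9° eastward to -45.6°.

30.3°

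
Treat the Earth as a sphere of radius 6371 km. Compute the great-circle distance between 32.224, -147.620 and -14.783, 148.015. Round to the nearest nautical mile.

Δλ = 148.015 − -147.620 = 295.635°; wrapped into (−180°, 180°]: -64.365°.
Δφ = -14.783 − 32.224 = -47.007°.
a = sin²(Δφ/2) + cos φ₁ · cos φ₂ · sin²(Δλ/2) = 0.391088.
c = 2·atan2(√a, √(1−a)) = 1.35121 rad → d = 6371·c ≈ 8608.57 km ≈ 4648.26 nmi.

4648 nmi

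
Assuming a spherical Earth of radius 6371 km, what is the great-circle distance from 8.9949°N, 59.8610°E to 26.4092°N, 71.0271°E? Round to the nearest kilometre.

Δλ = 71.0271 − 59.8610 = 11.1661°.
Δφ = 26.4092 − 8.9949 = 17.4143°.
a = sin²(Δφ/2) + cos φ₁ · cos φ₂ · sin²(Δλ/2) = 0.031290.
c = 2·atan2(√a, √(1−a)) = 0.35565 rad → d = 6371·c ≈ 2265.86 km.

2266 km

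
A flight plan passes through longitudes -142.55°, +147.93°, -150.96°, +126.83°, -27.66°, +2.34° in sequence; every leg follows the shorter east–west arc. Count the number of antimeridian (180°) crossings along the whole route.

3

Leg 1: -142.55° → +147.93°, shortest Δλ = -69.52° (west) — crosses 180°.
Leg 2: +147.93° → -150.96°, shortest Δλ = 61.11° (east) — crosses 180°.
Leg 3: -150.96° → +126.83°, shortest Δλ = -82.21° (west) — crosses 180°.
Leg 4: +126.83° → -27.66°, shortest Δλ = -154.49° (west) — does not cross 180°.
Leg 5: -27.66° → +2.34°, shortest Δλ = 30.0° (east) — does not cross 180°.
Total crossings: 3.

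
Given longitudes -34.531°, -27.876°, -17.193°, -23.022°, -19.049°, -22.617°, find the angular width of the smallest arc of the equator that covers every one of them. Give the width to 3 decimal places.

Sort the longitudes: -34.531°, -27.876°, -23.022°, -22.617°, -19.049°, -17.193°.
Eastward gaps between consecutive values (wrapping around): 6.655°, 4.854°, 0.405°, 3.568°, 1.856°, 342.662°.
Largest gap = 342.662° ⇒ minimal covering band is its complement: 360° − 342.662° = 17.338°.
Band runs from -34.531° eastward to -17.193°.

17.338°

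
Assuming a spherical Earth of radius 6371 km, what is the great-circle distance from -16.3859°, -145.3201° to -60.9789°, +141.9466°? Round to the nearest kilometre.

7491 km

Δλ = 141.9466 − -145.3201 = 287.2667°; wrapped into (−180°, 180°]: -72.7333°.
Δφ = -60.9789 − -16.3859 = -44.5930°.
a = sin²(Δφ/2) + cos φ₁ · cos φ₂ · sin²(Δλ/2) = 0.307584.
c = 2·atan2(√a, √(1−a)) = 1.17577 rad → d = 6371·c ≈ 7490.83 km.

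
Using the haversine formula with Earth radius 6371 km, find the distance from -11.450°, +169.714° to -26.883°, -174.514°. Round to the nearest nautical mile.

Δλ = -174.514 − 169.714 = -344.228°; wrapped into (−180°, 180°]: 15.772°.
Δφ = -26.883 − -11.450 = -15.433°.
a = sin²(Δφ/2) + cos φ₁ · cos φ₂ · sin²(Δλ/2) = 0.034485.
c = 2·atan2(√a, √(1−a)) = 0.37357 rad → d = 6371·c ≈ 2380.02 km ≈ 1285.11 nmi.

1285 nmi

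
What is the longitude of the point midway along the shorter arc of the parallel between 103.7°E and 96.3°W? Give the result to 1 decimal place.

176.3°W

Signed shortest Δλ from +103.7° to -96.3° is +160.0°.
Midpoint longitude = +103.7° + (+160.0°)/2 = +103.7° + 80.0° = +183.7°.
Normalise into (−180°, 180°]: -176.3°.
(The naïve average (+103.7 + -96.3)/2 = 3.7° is on the wrong side of the globe.)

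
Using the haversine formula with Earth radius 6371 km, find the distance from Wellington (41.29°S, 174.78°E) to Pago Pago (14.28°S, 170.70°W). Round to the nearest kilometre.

Δλ = -170.70 − 174.78 = -345.48°; wrapped into (−180°, 180°]: 14.52°.
Δφ = -14.28 − -41.29 = 27.01°.
a = sin²(Δφ/2) + cos φ₁ · cos φ₂ · sin²(Δλ/2) = 0.066165.
c = 2·atan2(√a, √(1−a)) = 0.52030 rad → d = 6371·c ≈ 3314.83 km.

3315 km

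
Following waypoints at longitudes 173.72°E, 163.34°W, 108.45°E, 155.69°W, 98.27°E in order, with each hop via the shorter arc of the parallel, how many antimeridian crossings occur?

4

Leg 1: +173.72° → -163.34°, shortest Δλ = 22.94° (east) — crosses 180°.
Leg 2: -163.34° → +108.45°, shortest Δλ = -88.21° (west) — crosses 180°.
Leg 3: +108.45° → -155.69°, shortest Δλ = 95.86° (east) — crosses 180°.
Leg 4: -155.69° → +98.27°, shortest Δλ = -106.04° (west) — crosses 180°.
Total crossings: 4.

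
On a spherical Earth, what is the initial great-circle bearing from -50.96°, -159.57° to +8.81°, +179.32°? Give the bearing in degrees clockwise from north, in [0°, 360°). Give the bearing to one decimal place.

Δλ = 179.32 − -159.57 = 338.89°; wrapped into (−180°, 180°]: -21.11°.
θ = atan2( sin Δλ · cos φ₂ , cos φ₁ · sin φ₂ − sin φ₁ · cos φ₂ · cos Δλ )
  = atan2(-0.35591, 0.81250) = -23.655° → normalised to [0°, 360°): 336.345°.

336.3°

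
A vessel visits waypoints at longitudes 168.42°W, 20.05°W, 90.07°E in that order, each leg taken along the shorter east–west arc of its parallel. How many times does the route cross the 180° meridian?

Leg 1: -168.42° → -20.05°, shortest Δλ = 148.37° (east) — does not cross 180°.
Leg 2: -20.05° → +90.07°, shortest Δλ = 110.12° (east) — does not cross 180°.
Total crossings: 0.

0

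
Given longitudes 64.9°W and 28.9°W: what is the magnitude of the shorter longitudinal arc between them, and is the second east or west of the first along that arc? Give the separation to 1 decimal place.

Raw difference: -28.9 − -64.9 = 36.0°.
Normalise into (−180°, 180°]: 36.0° stays 36.0°.
Positive ⇒ the second point lies to the east; separation 36.0°.

36.0° east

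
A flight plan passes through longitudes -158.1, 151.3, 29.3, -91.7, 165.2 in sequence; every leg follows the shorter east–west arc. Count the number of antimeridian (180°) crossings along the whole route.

Leg 1: -158.1° → +151.3°, shortest Δλ = -50.6° (west) — crosses 180°.
Leg 2: +151.3° → +29.3°, shortest Δλ = -122.0° (west) — does not cross 180°.
Leg 3: +29.3° → -91.7°, shortest Δλ = -121.0° (west) — does not cross 180°.
Leg 4: -91.7° → +165.2°, shortest Δλ = -103.1° (west) — crosses 180°.
Total crossings: 2.

2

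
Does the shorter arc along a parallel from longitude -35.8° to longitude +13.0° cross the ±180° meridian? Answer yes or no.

No

Signed shortest Δλ = ((13.0 − -35.8 + 180) mod 360) − 180 = 48.8°.
Going east by 48.8° from -35.8° reaches +13.0° without touching 180°.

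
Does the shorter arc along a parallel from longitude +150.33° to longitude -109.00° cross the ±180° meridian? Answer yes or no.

Naïve |-109.00 − 150.33| = 259.33° > 180°, so the shorter arc goes the other way round — across 180°.
Signed shortest Δλ = ((-109.00 − 150.33 + 180) mod 360) − 180 = 100.67°.
Going east by 100.67° from +150.33° passes through 180° before reaching -109.00°.

Yes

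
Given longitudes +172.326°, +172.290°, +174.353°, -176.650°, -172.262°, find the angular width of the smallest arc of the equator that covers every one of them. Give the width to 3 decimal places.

15.448°

Sort the longitudes: -176.650°, -172.262°, +172.290°, +172.326°, +174.353°.
Eastward gaps between consecutive values (wrapping around): 4.388°, 344.552°, 0.036°, 2.027°, 8.997°.
Largest gap = 344.552° ⇒ minimal covering band is its complement: 360° − 344.552° = 15.448°.
Band runs from +172.290° eastward to -172.262°, crossing the antimeridian.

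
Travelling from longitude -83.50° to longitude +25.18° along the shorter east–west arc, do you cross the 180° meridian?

Signed shortest Δλ = ((25.18 − -83.50 + 180) mod 360) − 180 = 108.68°.
Going east by 108.68° from -83.50° reaches +25.18° without touching 180°.

No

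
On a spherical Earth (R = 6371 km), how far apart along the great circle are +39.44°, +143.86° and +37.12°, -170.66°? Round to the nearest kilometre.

3936 km

Δλ = -170.66 − 143.86 = -314.52°; wrapped into (−180°, 180°]: 45.48°.
Δφ = 37.12 − 39.44 = -2.32°.
a = sin²(Δφ/2) + cos φ₁ · cos φ₂ · sin²(Δλ/2) = 0.092424.
c = 2·atan2(√a, √(1−a)) = 0.61780 rad → d = 6371·c ≈ 3936.03 km.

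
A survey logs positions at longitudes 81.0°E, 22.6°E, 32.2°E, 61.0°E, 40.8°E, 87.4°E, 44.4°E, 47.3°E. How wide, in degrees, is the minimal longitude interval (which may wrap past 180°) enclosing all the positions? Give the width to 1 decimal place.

64.8°

Sort the longitudes: +22.6°, +32.2°, +40.8°, +44.4°, +47.3°, +61.0°, +81.0°, +87.4°.
Eastward gaps between consecutive values (wrapping around): 9.6°, 8.6°, 3.6°, 2.9°, 13.7°, 20.0°, 6.4°, 295.2°.
Largest gap = 295.2° ⇒ minimal covering band is its complement: 360° − 295.2° = 64.8°.
Band runs from +22.6° eastward to +87.4°.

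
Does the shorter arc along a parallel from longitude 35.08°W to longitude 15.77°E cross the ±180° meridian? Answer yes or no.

No

Signed shortest Δλ = ((15.77 − -35.08 + 180) mod 360) − 180 = 50.85°.
Going east by 50.85° from -35.08° reaches +15.77° without touching 180°.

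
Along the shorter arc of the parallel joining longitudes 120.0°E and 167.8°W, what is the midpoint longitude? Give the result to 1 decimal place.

Signed shortest Δλ from +120.0° to -167.8° is +72.2°.
Midpoint longitude = +120.0° + (+72.2°)/2 = +120.0° + 36.1° = +156.1°.
(The naïve average (+120.0 + -167.8)/2 = -23.9° is on the wrong side of the globe.)

156.1°E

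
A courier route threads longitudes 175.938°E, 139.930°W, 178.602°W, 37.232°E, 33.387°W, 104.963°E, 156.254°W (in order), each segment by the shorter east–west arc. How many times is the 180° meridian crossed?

Leg 1: +175.938° → -139.930°, shortest Δλ = 44.132° (east) — crosses 180°.
Leg 2: -139.930° → -178.602°, shortest Δλ = -38.672° (west) — does not cross 180°.
Leg 3: -178.602° → +37.232°, shortest Δλ = -144.166° (west) — crosses 180°.
Leg 4: +37.232° → -33.387°, shortest Δλ = -70.619° (west) — does not cross 180°.
Leg 5: -33.387° → +104.963°, shortest Δλ = 138.35° (east) — does not cross 180°.
Leg 6: +104.963° → -156.254°, shortest Δλ = 98.783° (east) — crosses 180°.
Total crossings: 3.

3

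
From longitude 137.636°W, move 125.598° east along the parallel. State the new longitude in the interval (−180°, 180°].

12.038°W

Start at -137.636°; shift +125.598° → -12.038°.
-12.038° already lies in (−180°, 180°].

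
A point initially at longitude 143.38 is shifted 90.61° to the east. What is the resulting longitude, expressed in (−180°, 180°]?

-126.01°

Start at +143.38°; shift +90.61° → +233.99°.
+233.99° lies outside (−180°, 180°]; subtract 360° → -126.01°.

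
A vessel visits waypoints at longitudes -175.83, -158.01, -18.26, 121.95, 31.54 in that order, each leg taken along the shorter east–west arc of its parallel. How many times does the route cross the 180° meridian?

Leg 1: -175.83° → -158.01°, shortest Δλ = 17.82° (east) — does not cross 180°.
Leg 2: -158.01° → -18.26°, shortest Δλ = 139.75° (east) — does not cross 180°.
Leg 3: -18.26° → +121.95°, shortest Δλ = 140.21° (east) — does not cross 180°.
Leg 4: +121.95° → +31.54°, shortest Δλ = -90.41° (west) — does not cross 180°.
Total crossings: 0.

0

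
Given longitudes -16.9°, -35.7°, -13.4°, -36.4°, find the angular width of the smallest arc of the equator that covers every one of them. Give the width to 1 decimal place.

23.0°

Sort the longitudes: -36.4°, -35.7°, -16.9°, -13.4°.
Eastward gaps between consecutive values (wrapping around): 0.7°, 18.8°, 3.5°, 337.0°.
Largest gap = 337.0° ⇒ minimal covering band is its complement: 360° − 337.0° = 23.0°.
Band runs from -36.4° eastward to -13.4°.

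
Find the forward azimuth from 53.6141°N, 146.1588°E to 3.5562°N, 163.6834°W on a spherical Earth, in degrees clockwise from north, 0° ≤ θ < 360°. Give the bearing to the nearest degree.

Δλ = -163.6834 − 146.1588 = -309.8422°; wrapped into (−180°, 180°]: 50.1578°.
θ = atan2( sin Δλ · cos φ₂ , cos φ₁ · sin φ₂ − sin φ₁ · cos φ₂ · cos Δλ )
  = atan2(0.76633, -0.47798) = 121.953° → normalised to [0°, 360°): 121.953°.

122°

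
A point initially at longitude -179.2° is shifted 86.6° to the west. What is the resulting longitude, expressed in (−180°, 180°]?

Start at -179.2°; shift −86.6° → -265.8°.
-265.8° lies outside (−180°, 180°]; add 360° → +94.2°.

+94.2°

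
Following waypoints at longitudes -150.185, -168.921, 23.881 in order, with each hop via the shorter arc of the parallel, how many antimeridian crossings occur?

1

Leg 1: -150.185° → -168.921°, shortest Δλ = -18.736° (west) — does not cross 180°.
Leg 2: -168.921° → +23.881°, shortest Δλ = -167.198° (west) — crosses 180°.
Total crossings: 1.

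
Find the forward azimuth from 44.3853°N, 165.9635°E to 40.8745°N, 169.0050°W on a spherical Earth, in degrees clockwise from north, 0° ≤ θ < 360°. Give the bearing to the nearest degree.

92°

Δλ = -169.0050 − 165.9635 = -334.9685°; wrapped into (−180°, 180°]: 25.0315°.
θ = atan2( sin Δλ · cos φ₂ , cos φ₁ · sin φ₂ − sin φ₁ · cos φ₂ · cos Δλ )
  = atan2(0.31994, -0.01156) = 92.069° → normalised to [0°, 360°): 92.069°.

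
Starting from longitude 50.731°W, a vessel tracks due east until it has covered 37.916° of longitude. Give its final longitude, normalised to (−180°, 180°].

12.815°W

Start at -50.731°; shift +37.916° → -12.815°.
-12.815° already lies in (−180°, 180°].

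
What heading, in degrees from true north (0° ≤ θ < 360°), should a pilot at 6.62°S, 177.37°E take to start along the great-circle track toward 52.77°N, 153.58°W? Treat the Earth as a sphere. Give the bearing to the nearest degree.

19°

Δλ = -153.58 − 177.37 = -330.95°; wrapped into (−180°, 180°]: 29.05°.
θ = atan2( sin Δλ · cos φ₂ , cos φ₁ · sin φ₂ − sin φ₁ · cos φ₂ · cos Δλ )
  = atan2(0.29378, 0.85188) = 19.027° → normalised to [0°, 360°): 19.027°.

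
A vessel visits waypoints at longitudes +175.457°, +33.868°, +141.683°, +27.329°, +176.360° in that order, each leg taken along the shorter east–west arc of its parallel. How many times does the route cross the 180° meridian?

Leg 1: +175.457° → +33.868°, shortest Δλ = -141.589° (west) — does not cross 180°.
Leg 2: +33.868° → +141.683°, shortest Δλ = 107.815° (east) — does not cross 180°.
Leg 3: +141.683° → +27.329°, shortest Δλ = -114.354° (west) — does not cross 180°.
Leg 4: +27.329° → +176.360°, shortest Δλ = 149.031° (east) — does not cross 180°.
Total crossings: 0.

0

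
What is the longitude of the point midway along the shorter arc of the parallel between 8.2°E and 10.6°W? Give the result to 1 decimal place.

Signed shortest Δλ from +8.2° to -10.6° is -18.8°.
Midpoint longitude = +8.2° + (-18.8°)/2 = +8.2° − 9.4° = -1.2°.

1.2°W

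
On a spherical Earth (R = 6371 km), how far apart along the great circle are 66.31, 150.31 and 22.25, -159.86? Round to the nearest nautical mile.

Δλ = -159.86 − 150.31 = -310.17°; wrapped into (−180°, 180°]: 49.83°.
Δφ = 22.25 − 66.31 = -44.06°.
a = sin²(Δφ/2) + cos φ₁ · cos φ₂ · sin²(Δλ/2) = 0.206690.
c = 2·atan2(√a, √(1−a)) = 0.94392 rad → d = 6371·c ≈ 6013.70 km ≈ 3247.14 nmi.

3247 nmi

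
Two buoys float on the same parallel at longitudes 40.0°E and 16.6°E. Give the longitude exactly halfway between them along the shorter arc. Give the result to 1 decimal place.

28.3°E

Signed shortest Δλ from +40.0° to +16.6° is -23.4°.
Midpoint longitude = +40.0° + (-23.4°)/2 = +40.0° − 11.7° = +28.3°.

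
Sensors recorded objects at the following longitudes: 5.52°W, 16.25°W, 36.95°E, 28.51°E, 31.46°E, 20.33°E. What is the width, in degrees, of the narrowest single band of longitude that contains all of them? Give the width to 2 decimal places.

Sort the longitudes: -16.25°, -5.52°, +20.33°, +28.51°, +31.46°, +36.95°.
Eastward gaps between consecutive values (wrapping around): 10.73°, 25.85°, 8.18°, 2.95°, 5.49°, 306.80°.
Largest gap = 306.80° ⇒ minimal covering band is its complement: 360° − 306.80° = 53.20°.
Band runs from -16.25° eastward to +36.95°.

53.20°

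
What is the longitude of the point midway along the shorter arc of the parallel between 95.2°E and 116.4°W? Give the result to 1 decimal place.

Signed shortest Δλ from +95.2° to -116.4° is +148.4°.
Midpoint longitude = +95.2° + (+148.4°)/2 = +95.2° + 74.2° = +169.4°.
(The naïve average (+95.2 + -116.4)/2 = -10.6° is on the wrong side of the globe.)

169.4°E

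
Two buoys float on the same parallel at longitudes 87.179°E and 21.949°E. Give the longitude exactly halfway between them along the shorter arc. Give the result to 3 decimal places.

Signed shortest Δλ from +87.179° to +21.949° is -65.230°.
Midpoint longitude = +87.179° + (-65.230°)/2 = +87.179° − 32.615° = +54.564°.

54.564°E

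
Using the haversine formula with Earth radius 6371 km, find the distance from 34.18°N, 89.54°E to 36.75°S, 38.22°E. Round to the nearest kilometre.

Δλ = 38.22 − 89.54 = -51.32°.
Δφ = -36.75 − 34.18 = -70.93°.
a = sin²(Δφ/2) + cos φ₁ · cos φ₂ · sin²(Δλ/2) = 0.460934.
c = 2·atan2(√a, √(1−a)) = 1.49259 rad → d = 6371·c ≈ 9509.26 km.

9509 km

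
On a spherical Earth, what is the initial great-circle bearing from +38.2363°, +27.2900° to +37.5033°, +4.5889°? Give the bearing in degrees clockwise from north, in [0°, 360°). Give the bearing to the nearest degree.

Δλ = 4.5889 − 27.2900 = -22.7011°.
θ = atan2( sin Δλ · cos φ₂ , cos φ₁ · sin φ₂ − sin φ₁ · cos φ₂ · cos Δλ )
  = atan2(-0.30616, 0.02524) = -85.286° → normalised to [0°, 360°): 274.714°.

275°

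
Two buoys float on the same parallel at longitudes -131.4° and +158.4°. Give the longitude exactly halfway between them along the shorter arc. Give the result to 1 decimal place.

Signed shortest Δλ from -131.4° to +158.4° is -70.2°.
Midpoint longitude = -131.4° + (-70.2°)/2 = -131.4° − 35.1° = -166.5°.
(The naïve average (-131.4 + +158.4)/2 = 13.5° is on the wrong side of the globe.)

-166.5°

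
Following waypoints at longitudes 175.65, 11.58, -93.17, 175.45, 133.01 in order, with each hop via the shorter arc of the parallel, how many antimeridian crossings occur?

Leg 1: +175.65° → +11.58°, shortest Δλ = -164.07° (west) — does not cross 180°.
Leg 2: +11.58° → -93.17°, shortest Δλ = -104.75° (west) — does not cross 180°.
Leg 3: -93.17° → +175.45°, shortest Δλ = -91.38° (west) — crosses 180°.
Leg 4: +175.45° → +133.01°, shortest Δλ = -42.44° (west) — does not cross 180°.
Total crossings: 1.

1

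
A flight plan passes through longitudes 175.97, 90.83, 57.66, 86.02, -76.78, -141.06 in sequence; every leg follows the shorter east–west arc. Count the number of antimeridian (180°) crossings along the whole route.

0

Leg 1: +175.97° → +90.83°, shortest Δλ = -85.14° (west) — does not cross 180°.
Leg 2: +90.83° → +57.66°, shortest Δλ = -33.17° (west) — does not cross 180°.
Leg 3: +57.66° → +86.02°, shortest Δλ = 28.36° (east) — does not cross 180°.
Leg 4: +86.02° → -76.78°, shortest Δλ = -162.8° (west) — does not cross 180°.
Leg 5: -76.78° → -141.06°, shortest Δλ = -64.28° (west) — does not cross 180°.
Total crossings: 0.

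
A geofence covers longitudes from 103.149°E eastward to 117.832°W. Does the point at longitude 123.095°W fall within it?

Yes

Band width going east from +103.149° to -117.832°: ((-117.832 − 103.149) mod 360) = 139.019°.
Offset of -123.095° east of the west edge: ((-123.095 − 103.149) mod 360) = 133.756°.
133.756° ≤ 139.019° ⇒ inside.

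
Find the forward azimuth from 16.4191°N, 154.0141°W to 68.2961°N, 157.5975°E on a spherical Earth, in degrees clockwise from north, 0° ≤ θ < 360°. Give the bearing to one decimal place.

341.4°

Δλ = 157.5975 − -154.0141 = 311.6116°; wrapped into (−180°, 180°]: -48.3884°.
θ = atan2( sin Δλ · cos φ₂ , cos φ₁ · sin φ₂ − sin φ₁ · cos φ₂ · cos Δλ )
  = atan2(-0.27649, 0.82180) = -18.595° → normalised to [0°, 360°): 341.405°.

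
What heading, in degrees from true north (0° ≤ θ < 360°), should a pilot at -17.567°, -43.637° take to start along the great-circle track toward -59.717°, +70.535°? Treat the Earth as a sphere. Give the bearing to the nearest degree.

153°

Δλ = 70.535 − -43.637 = 114.172°.
θ = atan2( sin Δλ · cos φ₂ , cos φ₁ · sin φ₂ − sin φ₁ · cos φ₂ · cos Δλ )
  = atan2(0.46006, -0.88560) = 152.549° → normalised to [0°, 360°): 152.549°.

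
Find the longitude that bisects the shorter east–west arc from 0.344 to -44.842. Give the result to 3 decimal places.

-22.249°

Signed shortest Δλ from +0.344° to -44.842° is -45.186°.
Midpoint longitude = +0.344° + (-45.186°)/2 = +0.344° − 22.593° = -22.249°.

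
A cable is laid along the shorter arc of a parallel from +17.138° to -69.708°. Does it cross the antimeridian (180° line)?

Signed shortest Δλ = ((-69.708 − 17.138 + 180) mod 360) − 180 = -86.846°.
Going west by 86.846° from +17.138° reaches -69.708° without touching 180°.

No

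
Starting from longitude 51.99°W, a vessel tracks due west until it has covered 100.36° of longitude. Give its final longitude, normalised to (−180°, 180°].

152.35°W

Start at -51.99°; shift −100.36° → -152.35°.
-152.35° already lies in (−180°, 180°].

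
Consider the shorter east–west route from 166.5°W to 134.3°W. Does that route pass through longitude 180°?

No

Signed shortest Δλ = ((-134.3 − -166.5 + 180) mod 360) − 180 = 32.2°.
Going east by 32.2° from -166.5° reaches -134.3° without touching 180°.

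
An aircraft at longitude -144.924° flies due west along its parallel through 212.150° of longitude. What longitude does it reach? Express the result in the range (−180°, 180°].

Start at -144.924°; shift −212.150° → -357.074°.
-357.074° lies outside (−180°, 180°]; add 360° → +2.926°.

+2.926°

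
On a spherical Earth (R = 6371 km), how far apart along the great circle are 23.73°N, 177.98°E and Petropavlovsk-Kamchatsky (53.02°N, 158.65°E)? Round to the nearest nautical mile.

1966 nmi

Δλ = 158.65 − 177.98 = -19.33°.
Δφ = 53.02 − 23.73 = 29.29°.
a = sin²(Δφ/2) + cos φ₁ · cos φ₂ · sin²(Δλ/2) = 0.079444.
c = 2·atan2(√a, √(1−a)) = 0.57146 rad → d = 6371·c ≈ 3640.78 km ≈ 1965.86 nmi.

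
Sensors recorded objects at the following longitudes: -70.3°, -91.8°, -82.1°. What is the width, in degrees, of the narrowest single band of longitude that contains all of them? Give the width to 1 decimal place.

Sort the longitudes: -91.8°, -82.1°, -70.3°.
Eastward gaps between consecutive values (wrapping around): 9.7°, 11.8°, 338.5°.
Largest gap = 338.5° ⇒ minimal covering band is its complement: 360° − 338.5° = 21.5°.
Band runs from -91.8° eastward to -70.3°.

21.5°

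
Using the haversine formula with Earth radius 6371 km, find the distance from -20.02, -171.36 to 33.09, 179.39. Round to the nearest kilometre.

5987 km

Δλ = 179.39 − -171.36 = 350.75°; wrapped into (−180°, 180°]: -9.25°.
Δφ = 33.09 − -20.02 = 53.11°.
a = sin²(Δφ/2) + cos φ₁ · cos φ₂ · sin²(Δλ/2) = 0.204978.
c = 2·atan2(√a, √(1−a)) = 0.93968 rad → d = 6371·c ≈ 5986.72 km.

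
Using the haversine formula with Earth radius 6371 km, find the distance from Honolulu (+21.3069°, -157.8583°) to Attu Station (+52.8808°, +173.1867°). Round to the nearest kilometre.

4290 km

Δλ = 173.1867 − -157.8583 = 331.0450°; wrapped into (−180°, 180°]: -28.9550°.
Δφ = 52.8808 − 21.3069 = 31.5739°.
a = sin²(Δφ/2) + cos φ₁ · cos φ₂ · sin²(Δλ/2) = 0.109156.
c = 2·atan2(√a, √(1−a)) = 0.67343 rad → d = 6371·c ≈ 4290.42 km.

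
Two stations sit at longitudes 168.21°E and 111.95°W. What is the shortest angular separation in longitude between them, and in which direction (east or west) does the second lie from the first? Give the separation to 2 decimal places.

79.84° east

Raw difference: -111.95 − 168.21 = -280.16°.
Normalise into (−180°, 180°]: -280.16° + 360° = 79.84°.
Positive ⇒ the second point lies to the east; separation 79.84°.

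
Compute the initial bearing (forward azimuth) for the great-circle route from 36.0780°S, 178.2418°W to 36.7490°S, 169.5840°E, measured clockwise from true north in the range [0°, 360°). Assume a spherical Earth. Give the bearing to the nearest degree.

262°

Δλ = 169.5840 − -178.2418 = 347.8258°; wrapped into (−180°, 180°]: -12.1742°.
θ = atan2( sin Δλ · cos φ₂ , cos φ₁ · sin φ₂ − sin φ₁ · cos φ₂ · cos Δλ )
  = atan2(-0.16897, -0.02232) = -97.526° → normalised to [0°, 360°): 262.474°.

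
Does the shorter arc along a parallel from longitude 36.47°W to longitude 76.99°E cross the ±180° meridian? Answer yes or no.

No

Signed shortest Δλ = ((76.99 − -36.47 + 180) mod 360) − 180 = 113.46°.
Going east by 113.46° from -36.47° reaches +76.99° without touching 180°.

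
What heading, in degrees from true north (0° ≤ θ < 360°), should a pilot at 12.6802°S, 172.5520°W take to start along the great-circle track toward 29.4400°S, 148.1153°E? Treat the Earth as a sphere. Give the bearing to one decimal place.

Δλ = 148.1153 − -172.5520 = 320.6673°; wrapped into (−180°, 180°]: -39.3327°.
θ = atan2( sin Δλ · cos φ₂ , cos φ₁ · sin φ₂ − sin φ₁ · cos φ₂ · cos Δλ )
  = atan2(-0.55198, -0.33166) = -121.000° → normalised to [0°, 360°): 239.000°.

239.0°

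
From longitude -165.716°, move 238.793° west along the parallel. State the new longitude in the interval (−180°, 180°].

Start at -165.716°; shift −238.793° → -404.509°.
-404.509° lies outside (−180°, 180°]; add 360° → -44.509°.

-44.509°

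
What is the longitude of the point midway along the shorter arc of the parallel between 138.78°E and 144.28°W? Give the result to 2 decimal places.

177.25°E

Signed shortest Δλ from +138.78° to -144.28° is +76.94°.
Midpoint longitude = +138.78° + (+76.94°)/2 = +138.78° + 38.47° = +177.25°.
(The naïve average (+138.78 + -144.28)/2 = -2.75° is on the wrong side of the globe.)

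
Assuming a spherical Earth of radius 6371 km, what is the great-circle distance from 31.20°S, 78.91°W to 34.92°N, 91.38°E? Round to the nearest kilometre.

19021 km

Δλ = 91.38 − -78.91 = 170.29°.
Δφ = 34.92 − -31.20 = 66.12°.
a = sin²(Δφ/2) + cos φ₁ · cos φ₂ · sin²(Δλ/2) = 0.993923.
c = 2·atan2(√a, √(1−a)) = 2.98552 rad → d = 6371·c ≈ 19020.75 km.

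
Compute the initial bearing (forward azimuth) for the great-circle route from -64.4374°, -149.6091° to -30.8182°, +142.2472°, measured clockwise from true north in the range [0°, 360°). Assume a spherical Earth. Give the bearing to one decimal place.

274.8°

Δλ = 142.2472 − -149.6091 = 291.8563°; wrapped into (−180°, 180°]: -68.1437°.
θ = atan2( sin Δλ · cos φ₂ , cos φ₁ · sin φ₂ − sin φ₁ · cos φ₂ · cos Δλ )
  = atan2(-0.79707, 0.06736) = -85.170° → normalised to [0°, 360°): 274.830°.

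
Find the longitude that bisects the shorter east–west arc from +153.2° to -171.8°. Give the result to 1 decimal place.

Signed shortest Δλ from +153.2° to -171.8° is +35.0°.
Midpoint longitude = +153.2° + (+35.0°)/2 = +153.2° + 17.5° = +170.7°.
(The naïve average (+153.2 + -171.8)/2 = -9.3° is on the wrong side of the globe.)

+170.7°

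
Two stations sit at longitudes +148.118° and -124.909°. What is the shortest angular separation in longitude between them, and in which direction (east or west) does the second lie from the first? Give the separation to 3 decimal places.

86.973° east

Raw difference: -124.909 − 148.118 = -273.027°.
Normalise into (−180°, 180°]: -273.027° + 360° = 86.973°.
Positive ⇒ the second point lies to the east; separation 86.973°.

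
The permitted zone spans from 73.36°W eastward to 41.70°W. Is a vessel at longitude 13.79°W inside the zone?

Band width going east from -73.36° to -41.70°: ((-41.70 − -73.36) mod 360) = 31.66°.
Offset of -13.79° east of the west edge: ((-13.79 − -73.36) mod 360) = 59.57°.
59.57° > 31.66° ⇒ outside.

No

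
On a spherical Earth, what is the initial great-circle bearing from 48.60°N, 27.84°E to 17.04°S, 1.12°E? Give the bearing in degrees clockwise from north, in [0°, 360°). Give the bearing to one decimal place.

207.3°

Δλ = 1.12 − 27.84 = -26.72°.
θ = atan2( sin Δλ · cos φ₂ , cos φ₁ · sin φ₂ − sin φ₁ · cos φ₂ · cos Δλ )
  = atan2(-0.42989, -0.83439) = -152.742° → normalised to [0°, 360°): 207.258°.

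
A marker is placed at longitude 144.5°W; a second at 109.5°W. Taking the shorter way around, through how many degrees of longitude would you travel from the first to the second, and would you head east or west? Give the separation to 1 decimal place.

35.0° east

Raw difference: -109.5 − -144.5 = 35.0°.
Normalise into (−180°, 180°]: 35.0° stays 35.0°.
Positive ⇒ the second point lies to the east; separation 35.0°.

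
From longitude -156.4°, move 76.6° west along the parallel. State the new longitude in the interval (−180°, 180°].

+127.0°

Start at -156.4°; shift −76.6° → -233.0°.
-233.0° lies outside (−180°, 180°]; add 360° → +127.0°.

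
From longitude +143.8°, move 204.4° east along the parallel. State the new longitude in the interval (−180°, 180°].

Start at +143.8°; shift +204.4° → +348.2°.
+348.2° lies outside (−180°, 180°]; subtract 360° → -11.8°.

-11.8°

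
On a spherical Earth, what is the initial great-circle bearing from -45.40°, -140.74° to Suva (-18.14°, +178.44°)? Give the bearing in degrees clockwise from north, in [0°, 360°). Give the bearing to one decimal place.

Δλ = 178.44 − -140.74 = 319.18°; wrapped into (−180°, 180°]: -40.82°.
θ = atan2( sin Δλ · cos φ₂ , cos φ₁ · sin φ₂ − sin φ₁ · cos φ₂ · cos Δλ )
  = atan2(-0.62120, 0.29345) = -64.714° → normalised to [0°, 360°): 295.286°.

295.3°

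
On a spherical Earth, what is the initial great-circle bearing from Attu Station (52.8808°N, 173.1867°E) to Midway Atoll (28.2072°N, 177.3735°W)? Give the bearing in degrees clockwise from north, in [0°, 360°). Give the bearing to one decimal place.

Δλ = -177.3735 − 173.1867 = -350.5602°; wrapped into (−180°, 180°]: 9.4398°.
θ = atan2( sin Δλ · cos φ₂ , cos φ₁ · sin φ₂ − sin φ₁ · cos φ₂ · cos Δλ )
  = atan2(0.14453, -0.40793) = 160.490° → normalised to [0°, 360°): 160.490°.

160.5°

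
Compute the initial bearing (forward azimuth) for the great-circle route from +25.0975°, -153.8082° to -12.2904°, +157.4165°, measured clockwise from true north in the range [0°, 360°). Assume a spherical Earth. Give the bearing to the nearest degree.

Δλ = 157.4165 − -153.8082 = 311.2247°; wrapped into (−180°, 180°]: -48.7753°.
θ = atan2( sin Δλ · cos φ₂ , cos φ₁ · sin φ₂ − sin φ₁ · cos φ₂ · cos Δλ )
  = atan2(-0.73489, -0.46589) = -122.373° → normalised to [0°, 360°): 237.627°.

238°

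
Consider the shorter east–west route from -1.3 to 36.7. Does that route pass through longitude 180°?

Signed shortest Δλ = ((36.7 − -1.3 + 180) mod 360) − 180 = 38.0°.
Going east by 38.0° from -1.3° reaches +36.7° without touching 180°.

No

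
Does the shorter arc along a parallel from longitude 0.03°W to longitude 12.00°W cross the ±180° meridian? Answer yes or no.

Signed shortest Δλ = ((-12.00 − -0.03 + 180) mod 360) − 180 = -11.97°.
Going west by 11.97° from -0.03° reaches -12.00° without touching 180°.

No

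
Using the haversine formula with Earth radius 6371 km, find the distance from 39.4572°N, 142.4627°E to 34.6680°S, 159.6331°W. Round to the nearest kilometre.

10161 km

Δλ = -159.6331 − 142.4627 = -302.0958°; wrapped into (−180°, 180°]: 57.9042°.
Δφ = -34.6680 − 39.4572 = -74.1252°.
a = sin²(Δφ/2) + cos φ₁ · cos φ₂ · sin²(Δλ/2) = 0.512038.
c = 2·atan2(√a, √(1−a)) = 1.59487 rad → d = 6371·c ≈ 10160.94 km.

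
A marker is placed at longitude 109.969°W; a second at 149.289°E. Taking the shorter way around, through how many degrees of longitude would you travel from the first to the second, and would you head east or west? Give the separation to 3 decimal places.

Raw difference: 149.289 − -109.969 = 259.258°.
Normalise into (−180°, 180°]: 259.258° − 360° = -100.742°.
Negative ⇒ the second point lies to the west; separation 100.742°.

100.742° west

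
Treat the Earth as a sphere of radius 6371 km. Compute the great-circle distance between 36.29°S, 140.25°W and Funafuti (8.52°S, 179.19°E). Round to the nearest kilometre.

5127 km

Δλ = 179.19 − -140.25 = 319.44°; wrapped into (−180°, 180°]: -40.56°.
Δφ = -8.52 − -36.29 = 27.77°.
a = sin²(Δφ/2) + cos φ₁ · cos φ₂ · sin²(Δλ/2) = 0.153353.
c = 2·atan2(√a, √(1−a)) = 0.80475 rad → d = 6371·c ≈ 5127.04 km.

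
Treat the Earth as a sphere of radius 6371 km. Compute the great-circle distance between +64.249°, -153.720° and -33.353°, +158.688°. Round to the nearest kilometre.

11620 km

Δλ = 158.688 − -153.720 = 312.408°; wrapped into (−180°, 180°]: -47.592°.
Δφ = -33.353 − 64.249 = -97.602°.
a = sin²(Δφ/2) + cos φ₁ · cos φ₂ · sin²(Δλ/2) = 0.625225.
c = 2·atan2(√a, √(1−a)) = 1.82394 rad → d = 6371·c ≈ 11620.34 km.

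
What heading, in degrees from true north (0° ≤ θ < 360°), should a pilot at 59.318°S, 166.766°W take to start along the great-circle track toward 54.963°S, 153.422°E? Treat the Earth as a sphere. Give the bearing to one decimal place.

264.0°

Δλ = 153.422 − -166.766 = 320.188°; wrapped into (−180°, 180°]: -39.812°.
θ = atan2( sin Δλ · cos φ₂ , cos φ₁ · sin φ₂ − sin φ₁ · cos φ₂ · cos Δλ )
  = atan2(-0.36758, -0.03854) = -95.985° → normalised to [0°, 360°): 264.015°.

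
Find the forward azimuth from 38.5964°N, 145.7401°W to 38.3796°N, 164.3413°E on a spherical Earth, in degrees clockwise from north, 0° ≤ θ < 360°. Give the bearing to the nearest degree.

Δλ = 164.3413 − -145.7401 = 310.0814°; wrapped into (−180°, 180°]: -49.9186°.
θ = atan2( sin Δλ · cos φ₂ , cos φ₁ · sin φ₂ − sin φ₁ · cos φ₂ · cos Δλ )
  = atan2(-0.59980, 0.17037) = -74.143° → normalised to [0°, 360°): 285.857°.

286°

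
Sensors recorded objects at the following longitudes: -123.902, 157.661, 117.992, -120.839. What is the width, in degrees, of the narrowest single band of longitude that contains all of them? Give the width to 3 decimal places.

Sort the longitudes: -123.902°, -120.839°, +117.992°, +157.661°.
Eastward gaps between consecutive values (wrapping around): 3.063°, 238.831°, 39.669°, 78.437°.
Largest gap = 238.831° ⇒ minimal covering band is its complement: 360° − 238.831° = 121.169°.
Band runs from +117.992° eastward to -120.839°, crossing the antimeridian.

121.169°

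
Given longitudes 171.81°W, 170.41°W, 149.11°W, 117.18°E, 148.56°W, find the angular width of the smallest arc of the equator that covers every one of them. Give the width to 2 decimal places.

94.26°

Sort the longitudes: -171.81°, -170.41°, -149.11°, -148.56°, +117.18°.
Eastward gaps between consecutive values (wrapping around): 1.40°, 21.30°, 0.55°, 265.74°, 71.01°.
Largest gap = 265.74° ⇒ minimal covering band is its complement: 360° − 265.74° = 94.26°.
Band runs from +117.18° eastward to -148.56°, crossing the antimeridian.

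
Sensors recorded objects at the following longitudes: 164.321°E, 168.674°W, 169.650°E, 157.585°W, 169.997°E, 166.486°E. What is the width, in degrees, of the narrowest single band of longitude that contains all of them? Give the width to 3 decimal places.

38.094°

Sort the longitudes: -168.674°, -157.585°, +164.321°, +166.486°, +169.650°, +169.997°.
Eastward gaps between consecutive values (wrapping around): 11.089°, 321.906°, 2.165°, 3.164°, 0.347°, 21.329°.
Largest gap = 321.906° ⇒ minimal covering band is its complement: 360° − 321.906° = 38.094°.
Band runs from +164.321° eastward to -157.585°, crossing the antimeridian.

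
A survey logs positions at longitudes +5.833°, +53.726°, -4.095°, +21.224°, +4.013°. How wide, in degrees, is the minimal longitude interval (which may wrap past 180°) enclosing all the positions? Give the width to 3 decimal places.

Sort the longitudes: -4.095°, +4.013°, +5.833°, +21.224°, +53.726°.
Eastward gaps between consecutive values (wrapping around): 8.108°, 1.820°, 15.391°, 32.502°, 302.179°.
Largest gap = 302.179° ⇒ minimal covering band is its complement: 360° − 302.179° = 57.821°.
Band runs from -4.095° eastward to +53.726°.

57.821°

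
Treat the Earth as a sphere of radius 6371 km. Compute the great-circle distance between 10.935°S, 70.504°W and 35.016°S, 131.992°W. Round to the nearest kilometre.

Δλ = -131.992 − -70.504 = -61.488°.
Δφ = -35.016 − -10.935 = -24.081°.
a = sin²(Δφ/2) + cos φ₁ · cos φ₂ · sin²(Δλ/2) = 0.253655.
c = 2·atan2(√a, √(1−a)) = 1.05562 rad → d = 6371·c ≈ 6725.34 km.

6725 km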